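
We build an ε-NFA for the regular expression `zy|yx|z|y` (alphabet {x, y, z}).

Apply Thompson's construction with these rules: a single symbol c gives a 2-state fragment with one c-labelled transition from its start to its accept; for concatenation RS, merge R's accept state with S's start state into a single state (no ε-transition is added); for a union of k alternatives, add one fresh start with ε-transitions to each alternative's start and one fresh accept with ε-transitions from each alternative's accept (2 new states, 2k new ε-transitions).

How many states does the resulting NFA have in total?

12

By structural recursion:
Each of the 6 symbol leaves contributes a 2-state fragment.
  zy = 3 states
  yx = 3 states
  zy|yx|z|y = 12 states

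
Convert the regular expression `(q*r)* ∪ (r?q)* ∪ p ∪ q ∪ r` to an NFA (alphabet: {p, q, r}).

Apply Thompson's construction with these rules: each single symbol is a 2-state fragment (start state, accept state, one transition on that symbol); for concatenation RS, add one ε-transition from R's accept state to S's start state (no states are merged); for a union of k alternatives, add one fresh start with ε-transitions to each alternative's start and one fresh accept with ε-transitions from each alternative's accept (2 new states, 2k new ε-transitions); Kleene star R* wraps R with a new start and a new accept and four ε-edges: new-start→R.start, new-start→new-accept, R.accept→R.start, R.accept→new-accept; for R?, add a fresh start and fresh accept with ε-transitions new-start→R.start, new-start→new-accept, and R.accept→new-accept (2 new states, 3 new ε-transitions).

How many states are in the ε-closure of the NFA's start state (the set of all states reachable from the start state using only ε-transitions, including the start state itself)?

17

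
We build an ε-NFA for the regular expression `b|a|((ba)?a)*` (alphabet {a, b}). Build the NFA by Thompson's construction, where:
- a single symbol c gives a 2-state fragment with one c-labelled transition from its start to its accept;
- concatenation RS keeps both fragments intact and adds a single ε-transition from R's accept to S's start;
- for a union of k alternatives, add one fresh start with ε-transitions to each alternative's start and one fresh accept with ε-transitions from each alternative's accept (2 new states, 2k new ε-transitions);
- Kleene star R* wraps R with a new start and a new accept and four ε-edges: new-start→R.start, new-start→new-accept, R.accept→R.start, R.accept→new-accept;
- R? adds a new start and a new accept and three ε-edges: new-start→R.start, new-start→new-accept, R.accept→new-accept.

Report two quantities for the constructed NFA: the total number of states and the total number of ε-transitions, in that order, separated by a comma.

Building bottom-up:
Each of the 5 symbol leaves contributes 2 states and 0 ε-transitions.
  ba = 4 states, 1 ε-transition
  (ba)? = 6 states, 4 ε-transitions
  (ba)?a = 8 states, 5 ε-transitions
  ((ba)?a)* = 10 states, 9 ε-transitions
  b|a|((ba)?a)* = 16 states, 15 ε-transitions

16, 15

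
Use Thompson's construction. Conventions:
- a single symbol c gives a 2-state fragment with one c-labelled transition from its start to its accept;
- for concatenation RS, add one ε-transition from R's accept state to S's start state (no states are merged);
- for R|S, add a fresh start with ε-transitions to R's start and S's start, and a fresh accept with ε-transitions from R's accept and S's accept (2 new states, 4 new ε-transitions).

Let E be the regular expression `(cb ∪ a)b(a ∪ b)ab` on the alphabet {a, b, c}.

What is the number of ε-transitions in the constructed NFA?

Recursing over subexpressions:
Each of the 8 symbol leaves contributes 0 ε-transitions.
  cb — 1 ε-transition
  cb ∪ a — 5 ε-transitions
  a ∪ b — 4 ε-transitions
  (cb ∪ a)b(a ∪ b)ab — 13 ε-transitions

13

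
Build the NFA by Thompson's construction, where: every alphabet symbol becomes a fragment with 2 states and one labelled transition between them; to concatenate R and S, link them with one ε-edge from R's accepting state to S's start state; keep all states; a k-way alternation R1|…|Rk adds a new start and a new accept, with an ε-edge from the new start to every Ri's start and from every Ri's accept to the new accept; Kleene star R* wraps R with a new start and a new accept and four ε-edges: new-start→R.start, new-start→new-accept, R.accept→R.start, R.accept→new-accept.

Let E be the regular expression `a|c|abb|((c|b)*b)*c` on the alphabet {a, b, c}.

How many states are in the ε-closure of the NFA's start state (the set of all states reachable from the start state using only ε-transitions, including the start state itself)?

Compute the ε-closure size of each fragment's start state recursively; a symbol fragment's start has no outgoing ε-edge, so its closure is just itself (size 1).
  abb → same as the first factor's closure: |closure| = 1
  c|b → new start ε-reaches every alternative's start; none of them accept ε, so the new accept is not reached: |closure| = 1 + 1 + 1 = 3
  (c|b)* → new start has ε-edges to the inner start and to the new accept, so |closure| = 2 + 3 = 5
  (c|b)*b → the left operand accepts ε, so the closure extends into the next operand (via the concat ε-link); |closure| = 5 + 1 = 6
  ((c|b)*b)* → new start has ε-edges to the inner start and to the new accept, so |closure| = 2 + 6 = 8
  ((c|b)*b)*c → |closure| = 8 + 1 = 9 (closure spills across the concat boundary because the left factor accepts ε)
  a|c|abb|((c|b)*b)*c → |closure| = 1 + 1 + 1 + 1 + 9 = 13 (the new accept is not ε-reachable since no branch accepts ε)

13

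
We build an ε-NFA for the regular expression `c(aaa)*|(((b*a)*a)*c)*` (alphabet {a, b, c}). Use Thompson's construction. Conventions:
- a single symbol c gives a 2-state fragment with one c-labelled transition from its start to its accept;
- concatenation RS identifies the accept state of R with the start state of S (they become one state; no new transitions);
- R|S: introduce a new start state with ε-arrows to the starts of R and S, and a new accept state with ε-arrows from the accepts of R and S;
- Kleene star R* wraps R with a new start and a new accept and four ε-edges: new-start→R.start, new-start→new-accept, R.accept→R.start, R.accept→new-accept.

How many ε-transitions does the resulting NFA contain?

Recursing over subexpressions:
Each of the 8 symbol leaves contributes 0 ε-transitions.
  aaa — 0 ε-transitions
  (aaa)* — 4 ε-transitions
  c(aaa)* — 4 ε-transitions
  b* — 4 ε-transitions
  b*a — 4 ε-transitions
  (b*a)* — 8 ε-transitions
  (b*a)*a — 8 ε-transitions
  ((b*a)*a)* — 12 ε-transitions
  ((b*a)*a)*c — 12 ε-transitions
  (((b*a)*a)*c)* — 16 ε-transitions
  c(aaa)*|(((b*a)*a)*c)* — 24 ε-transitions

24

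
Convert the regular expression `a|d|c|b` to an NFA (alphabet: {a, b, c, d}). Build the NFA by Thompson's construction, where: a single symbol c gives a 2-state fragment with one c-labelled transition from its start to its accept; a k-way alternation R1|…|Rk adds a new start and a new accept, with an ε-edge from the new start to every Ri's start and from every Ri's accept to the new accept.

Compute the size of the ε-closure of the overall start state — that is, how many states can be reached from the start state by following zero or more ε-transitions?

5

Compute the ε-closure size of each fragment's start state recursively; a symbol fragment's start has no outgoing ε-edge, so its closure is just itself (size 1).
  a|d|c|b : |ε-closure| = 1 + 1 + 1 + 1 + 1 = 5 (the new accept is not ε-reachable since no branch accepts ε)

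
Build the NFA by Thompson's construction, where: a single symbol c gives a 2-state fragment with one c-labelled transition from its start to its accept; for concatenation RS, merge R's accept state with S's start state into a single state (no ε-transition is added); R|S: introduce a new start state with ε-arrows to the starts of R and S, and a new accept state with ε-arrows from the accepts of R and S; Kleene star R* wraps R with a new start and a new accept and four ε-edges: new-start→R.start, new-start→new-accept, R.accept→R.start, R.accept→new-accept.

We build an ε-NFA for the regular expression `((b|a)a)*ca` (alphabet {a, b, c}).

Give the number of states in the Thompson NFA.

Per subexpression:
Each of the 5 symbol leaves contributes a 2-state fragment.
  b|a → 6 states
  (b|a)a → 7 states
  ((b|a)a)* → 9 states
  ((b|a)a)*ca → 11 states

11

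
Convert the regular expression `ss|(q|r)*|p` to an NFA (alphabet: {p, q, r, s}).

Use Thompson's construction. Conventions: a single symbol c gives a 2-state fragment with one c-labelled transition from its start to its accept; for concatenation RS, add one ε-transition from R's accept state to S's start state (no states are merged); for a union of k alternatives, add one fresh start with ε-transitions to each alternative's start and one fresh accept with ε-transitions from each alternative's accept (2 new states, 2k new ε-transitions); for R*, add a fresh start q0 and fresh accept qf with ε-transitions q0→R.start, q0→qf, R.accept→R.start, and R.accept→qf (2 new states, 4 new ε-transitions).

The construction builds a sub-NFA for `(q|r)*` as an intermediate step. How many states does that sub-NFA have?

Fragment for `(q|r)*`:
Each of the 2 symbol leaves contributes a 2-state fragment.
  q|r — 6 states
  (q|r)* — 8 states

8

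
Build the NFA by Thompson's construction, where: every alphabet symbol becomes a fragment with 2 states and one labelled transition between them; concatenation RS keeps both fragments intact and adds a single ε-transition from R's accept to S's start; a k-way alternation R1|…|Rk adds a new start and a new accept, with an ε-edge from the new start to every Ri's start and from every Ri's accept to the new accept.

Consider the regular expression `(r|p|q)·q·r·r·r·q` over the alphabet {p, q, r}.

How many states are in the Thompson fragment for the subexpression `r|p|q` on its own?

8

Fragment for `r|p|q`:
Each of the 3 symbol leaves contributes a 2-state fragment.
  r|p|q → 8 states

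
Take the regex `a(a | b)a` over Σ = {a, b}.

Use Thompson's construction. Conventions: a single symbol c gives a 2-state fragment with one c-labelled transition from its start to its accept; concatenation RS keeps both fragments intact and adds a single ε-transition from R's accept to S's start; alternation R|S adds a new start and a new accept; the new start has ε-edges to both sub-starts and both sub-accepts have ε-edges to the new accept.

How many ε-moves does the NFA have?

6

Bottom-up over the parse tree:
Each of the 4 symbol leaves contributes 0 ε-transitions.
  a | b : 4 ε-transitions
  a(a | b)a : 6 ε-transitions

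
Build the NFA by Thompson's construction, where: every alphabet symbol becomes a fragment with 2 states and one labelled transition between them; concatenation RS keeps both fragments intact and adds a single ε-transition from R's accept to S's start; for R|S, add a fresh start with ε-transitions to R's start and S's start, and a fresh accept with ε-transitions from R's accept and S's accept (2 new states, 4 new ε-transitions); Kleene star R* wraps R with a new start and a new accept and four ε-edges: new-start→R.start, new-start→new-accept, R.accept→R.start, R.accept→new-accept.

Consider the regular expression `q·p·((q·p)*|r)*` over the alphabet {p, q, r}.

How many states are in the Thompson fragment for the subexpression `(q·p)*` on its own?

Fragment for `(q·p)*`:
Each of the 2 symbol leaves contributes a 2-state fragment.
  q·p → 4 states
  (q·p)* → 6 states

6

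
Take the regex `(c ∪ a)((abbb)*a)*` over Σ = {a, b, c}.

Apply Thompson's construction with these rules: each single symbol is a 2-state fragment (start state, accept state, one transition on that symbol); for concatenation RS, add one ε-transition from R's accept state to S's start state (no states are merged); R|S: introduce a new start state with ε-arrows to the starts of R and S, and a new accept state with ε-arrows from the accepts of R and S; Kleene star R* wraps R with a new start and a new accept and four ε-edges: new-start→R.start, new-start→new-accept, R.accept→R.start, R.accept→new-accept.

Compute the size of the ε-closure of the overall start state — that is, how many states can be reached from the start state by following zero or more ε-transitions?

Work bottom-up. For each fragment F, track |ε-closure(F.start)| and whether F's accept lies in that closure (i.e. whether F accepts ε). A single-symbol fragment has closure size 1 and does not accept ε.
  c ∪ a → C = 1 + 1 + 1 = 3 (the new accept is not ε-reachable since no branch accepts ε)
  abbb → C equals the left operand's closure size = 1 (its accept is not ε-reachable, so the closure stops there)
  (abbb)* → new start has ε-edges to the inner start and to the new accept, so C = 2 + 1 = 3
  (abbb)*a → the left operand accepts ε, so the closure extends into the next operand (via the concat ε-link); C = 3 + 1 = 4
  ((abbb)*a)* → the star's fresh start ε-reaches both the body's start and the fresh accept: C = 2 + 4 = 6
  (c ∪ a)((abbb)*a)* → same as the first factor's closure: C = 3

3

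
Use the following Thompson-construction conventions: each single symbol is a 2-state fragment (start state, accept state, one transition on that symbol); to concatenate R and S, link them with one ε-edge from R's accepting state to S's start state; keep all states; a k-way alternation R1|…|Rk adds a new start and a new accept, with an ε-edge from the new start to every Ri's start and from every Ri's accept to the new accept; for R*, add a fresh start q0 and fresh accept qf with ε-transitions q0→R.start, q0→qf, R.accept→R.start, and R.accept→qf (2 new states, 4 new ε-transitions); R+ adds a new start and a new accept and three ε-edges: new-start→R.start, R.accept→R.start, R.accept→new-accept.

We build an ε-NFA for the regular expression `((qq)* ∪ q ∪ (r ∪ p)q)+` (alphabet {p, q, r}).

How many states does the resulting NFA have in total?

20

By structural recursion:
Each of the 6 symbol leaves contributes a 2-state fragment.
  qq — 4 states
  (qq)* — 6 states
  r ∪ p — 6 states
  (r ∪ p)q — 8 states
  (qq)* ∪ q ∪ (r ∪ p)q — 18 states
  ((qq)* ∪ q ∪ (r ∪ p)q)+ — 20 states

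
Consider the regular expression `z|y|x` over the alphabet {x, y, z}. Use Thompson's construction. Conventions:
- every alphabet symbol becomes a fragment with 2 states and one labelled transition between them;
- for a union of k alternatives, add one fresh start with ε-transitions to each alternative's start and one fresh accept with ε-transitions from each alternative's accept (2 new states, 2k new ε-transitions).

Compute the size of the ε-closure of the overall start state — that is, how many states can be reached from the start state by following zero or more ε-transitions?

4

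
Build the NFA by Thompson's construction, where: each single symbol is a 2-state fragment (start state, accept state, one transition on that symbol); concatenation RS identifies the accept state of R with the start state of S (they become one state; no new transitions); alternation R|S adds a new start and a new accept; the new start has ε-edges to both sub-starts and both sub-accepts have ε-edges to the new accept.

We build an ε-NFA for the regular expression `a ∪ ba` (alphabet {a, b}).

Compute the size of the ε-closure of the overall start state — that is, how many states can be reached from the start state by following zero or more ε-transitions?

Compute the ε-closure size of each fragment's start state recursively; a symbol fragment's start has no outgoing ε-edge, so its closure is just itself (size 1).
  ba → same as the first factor's closure: |ε-closure| = 1
  a ∪ ba → |ε-closure| = 1 + 1 + 1 = 3 (the new accept is not ε-reachable since no branch accepts ε)

3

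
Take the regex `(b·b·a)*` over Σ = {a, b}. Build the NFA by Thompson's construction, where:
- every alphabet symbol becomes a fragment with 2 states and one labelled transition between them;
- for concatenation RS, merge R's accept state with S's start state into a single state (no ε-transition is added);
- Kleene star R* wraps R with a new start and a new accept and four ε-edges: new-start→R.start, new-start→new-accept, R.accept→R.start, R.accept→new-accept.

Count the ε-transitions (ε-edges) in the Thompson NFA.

4

Bottom-up over the parse tree:
Each of the 3 symbol leaves contributes 0 ε-transitions.
  b·b·a — 0 ε-transitions
  (b·b·a)* — 4 ε-transitions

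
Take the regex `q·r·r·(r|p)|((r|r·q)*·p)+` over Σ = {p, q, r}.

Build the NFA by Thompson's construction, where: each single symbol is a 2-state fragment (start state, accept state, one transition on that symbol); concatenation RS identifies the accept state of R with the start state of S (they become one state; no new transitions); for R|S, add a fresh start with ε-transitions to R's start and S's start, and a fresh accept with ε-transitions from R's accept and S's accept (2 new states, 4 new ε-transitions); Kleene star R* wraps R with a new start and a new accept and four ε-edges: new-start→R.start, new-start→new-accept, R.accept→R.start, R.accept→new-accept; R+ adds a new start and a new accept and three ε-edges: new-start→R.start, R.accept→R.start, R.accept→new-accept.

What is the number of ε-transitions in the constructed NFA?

19

Building bottom-up:
Each of the 9 symbol leaves contributes 0 ε-transitions.
  r|p → 4 ε-transitions
  q·r·r·(r|p) → 4 ε-transitions
  r·q → 0 ε-transitions
  r|r·q → 4 ε-transitions
  (r|r·q)* → 8 ε-transitions
  (r|r·q)*·p → 8 ε-transitions
  ((r|r·q)*·p)+ → 11 ε-transitions
  q·r·r·(r|p)|((r|r·q)*·p)+ → 19 ε-transitions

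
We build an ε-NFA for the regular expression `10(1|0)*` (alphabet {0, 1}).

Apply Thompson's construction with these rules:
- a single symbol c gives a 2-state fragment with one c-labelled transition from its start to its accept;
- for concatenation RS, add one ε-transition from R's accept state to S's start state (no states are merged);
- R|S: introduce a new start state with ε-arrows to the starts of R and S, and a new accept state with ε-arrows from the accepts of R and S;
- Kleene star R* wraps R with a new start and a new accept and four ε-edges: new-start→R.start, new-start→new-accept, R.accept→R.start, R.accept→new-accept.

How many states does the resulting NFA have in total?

Building bottom-up:
Each of the 4 symbol leaves contributes a 2-state fragment.
  1|0 — 6 states
  (1|0)* — 8 states
  10(1|0)* — 12 states

12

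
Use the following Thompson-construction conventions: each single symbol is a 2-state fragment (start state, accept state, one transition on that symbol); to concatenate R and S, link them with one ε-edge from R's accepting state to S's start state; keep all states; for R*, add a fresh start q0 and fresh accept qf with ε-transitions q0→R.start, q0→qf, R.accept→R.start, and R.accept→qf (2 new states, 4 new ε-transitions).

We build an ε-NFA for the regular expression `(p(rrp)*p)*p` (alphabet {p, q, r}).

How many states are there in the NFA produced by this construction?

16

Building bottom-up:
Each of the 6 symbol leaves contributes a 2-state fragment.
  rrp — 6 states
  (rrp)* — 8 states
  p(rrp)*p — 12 states
  (p(rrp)*p)* — 14 states
  (p(rrp)*p)*p — 16 states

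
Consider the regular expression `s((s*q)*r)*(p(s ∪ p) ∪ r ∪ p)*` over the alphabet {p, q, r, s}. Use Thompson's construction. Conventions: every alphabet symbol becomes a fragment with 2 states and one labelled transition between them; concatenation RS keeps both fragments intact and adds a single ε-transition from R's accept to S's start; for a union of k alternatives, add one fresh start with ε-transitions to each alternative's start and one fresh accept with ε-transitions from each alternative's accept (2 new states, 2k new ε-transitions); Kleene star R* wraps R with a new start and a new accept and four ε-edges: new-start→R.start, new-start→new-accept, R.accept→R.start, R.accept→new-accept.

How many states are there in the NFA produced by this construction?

By structural recursion:
Each of the 9 symbol leaves contributes a 2-state fragment.
  s* → 4 states
  s*q → 6 states
  (s*q)* → 8 states
  (s*q)*r → 10 states
  ((s*q)*r)* → 12 states
  s ∪ p → 6 states
  p(s ∪ p) → 8 states
  p(s ∪ p) ∪ r ∪ p → 14 states
  (p(s ∪ p) ∪ r ∪ p)* → 16 states
  s((s*q)*r)*(p(s ∪ p) ∪ r ∪ p)* → 30 states

30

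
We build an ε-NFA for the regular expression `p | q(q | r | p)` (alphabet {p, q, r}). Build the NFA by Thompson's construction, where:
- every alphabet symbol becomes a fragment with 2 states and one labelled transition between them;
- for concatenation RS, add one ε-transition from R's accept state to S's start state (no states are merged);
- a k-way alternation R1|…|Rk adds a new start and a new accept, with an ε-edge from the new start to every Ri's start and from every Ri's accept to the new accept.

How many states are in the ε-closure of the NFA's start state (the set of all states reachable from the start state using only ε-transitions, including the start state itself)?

Let C(F) = |ε-closure(F.start)| within fragment F, and note whether F accepts ε. Symbol fragments have C = 1 and do not accept ε. Then:
  q | r | p : new start ε-reaches every alternative's start; none of them accept ε, so the new accept is not reached: |ε-closure| = 1 + 1 + 1 + 1 = 4
  q(q | r | p) : |ε-closure| equals the left operand's closure size = 1 (its accept is not ε-reachable, so the closure stops there)
  p | q(q | r | p) : |ε-closure| = 1 + 1 + 1 = 3 (the new accept is not ε-reachable since no branch accepts ε)

3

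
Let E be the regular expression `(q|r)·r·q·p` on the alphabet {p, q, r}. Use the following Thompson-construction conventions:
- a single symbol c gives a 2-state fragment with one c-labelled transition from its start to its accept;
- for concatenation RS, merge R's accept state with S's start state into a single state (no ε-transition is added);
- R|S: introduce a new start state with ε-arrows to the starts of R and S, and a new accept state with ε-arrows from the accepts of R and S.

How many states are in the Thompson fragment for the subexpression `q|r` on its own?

6

Fragment for `q|r`:
Each of the 2 symbol leaves contributes a 2-state fragment.
  q|r — 6 states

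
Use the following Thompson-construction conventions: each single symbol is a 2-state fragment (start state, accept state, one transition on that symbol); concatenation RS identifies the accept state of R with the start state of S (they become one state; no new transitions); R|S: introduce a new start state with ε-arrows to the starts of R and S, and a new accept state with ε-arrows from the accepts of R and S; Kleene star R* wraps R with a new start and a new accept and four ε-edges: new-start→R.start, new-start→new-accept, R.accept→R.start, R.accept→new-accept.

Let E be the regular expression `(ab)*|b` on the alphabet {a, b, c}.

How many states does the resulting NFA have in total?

9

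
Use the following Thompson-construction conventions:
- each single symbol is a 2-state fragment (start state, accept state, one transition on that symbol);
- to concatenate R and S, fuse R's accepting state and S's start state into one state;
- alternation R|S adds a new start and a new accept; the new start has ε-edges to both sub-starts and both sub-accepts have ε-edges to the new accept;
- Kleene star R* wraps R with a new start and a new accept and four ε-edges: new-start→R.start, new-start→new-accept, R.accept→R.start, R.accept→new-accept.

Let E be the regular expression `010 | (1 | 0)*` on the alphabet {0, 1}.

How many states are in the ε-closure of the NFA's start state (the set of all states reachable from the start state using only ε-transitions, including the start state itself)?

8

Compute the ε-closure size of each fragment's start state recursively; a symbol fragment's start has no outgoing ε-edge, so its closure is just itself (size 1).
  010 — |ε-closure| equals the left operand's closure size = 1 (its accept is not ε-reachable, so the closure stops there)
  1 | 0 — |ε-closure| = 1 + 1 + 1 = 3 (the new accept is not ε-reachable since no branch accepts ε)
  (1 | 0)* — new start has ε-edges to the inner start and to the new accept, so |ε-closure| = 2 + 3 = 5
  010 | (1 | 0)* — new start ε-reaches every alternative's start; at least one alternative accepts ε, so the union's new accept is reached too: |ε-closure| = 1 + 1 + 5 + 1 = 8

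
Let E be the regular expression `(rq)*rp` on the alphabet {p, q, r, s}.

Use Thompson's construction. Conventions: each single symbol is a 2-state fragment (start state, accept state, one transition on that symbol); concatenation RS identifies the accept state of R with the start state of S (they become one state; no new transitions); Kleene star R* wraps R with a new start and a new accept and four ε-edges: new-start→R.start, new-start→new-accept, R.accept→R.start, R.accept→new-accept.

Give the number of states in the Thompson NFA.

Per subexpression:
Each of the 4 symbol leaves contributes a 2-state fragment.
  rq = 3 states
  (rq)* = 5 states
  (rq)*rp = 7 states

7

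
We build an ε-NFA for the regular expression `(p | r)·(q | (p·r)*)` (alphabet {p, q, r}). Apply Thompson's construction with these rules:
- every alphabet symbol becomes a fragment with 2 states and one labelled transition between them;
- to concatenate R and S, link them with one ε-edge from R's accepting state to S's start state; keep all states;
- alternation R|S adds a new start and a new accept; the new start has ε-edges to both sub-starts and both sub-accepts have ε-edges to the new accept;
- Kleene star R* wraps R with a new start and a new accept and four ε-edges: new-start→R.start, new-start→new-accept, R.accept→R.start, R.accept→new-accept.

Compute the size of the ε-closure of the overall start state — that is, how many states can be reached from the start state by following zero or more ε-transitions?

Compute the ε-closure size of each fragment's start state recursively; a symbol fragment's start has no outgoing ε-edge, so its closure is just itself (size 1).
  p | r — C = 1 + 1 + 1 = 3 (the new accept is not ε-reachable since no branch accepts ε)
  p·r — same as the first factor's closure: C = 1
  (p·r)* — new start has ε-edges to the inner start and to the new accept, so C = 2 + 1 = 3
  q | (p·r)* — C = 1 (new start) + (1 + 3) + 1 (new accept, since some branch ε-reaches its own accept) = 6
  (p | r)·(q | (p·r)*) — same as the first factor's closure: C = 3

3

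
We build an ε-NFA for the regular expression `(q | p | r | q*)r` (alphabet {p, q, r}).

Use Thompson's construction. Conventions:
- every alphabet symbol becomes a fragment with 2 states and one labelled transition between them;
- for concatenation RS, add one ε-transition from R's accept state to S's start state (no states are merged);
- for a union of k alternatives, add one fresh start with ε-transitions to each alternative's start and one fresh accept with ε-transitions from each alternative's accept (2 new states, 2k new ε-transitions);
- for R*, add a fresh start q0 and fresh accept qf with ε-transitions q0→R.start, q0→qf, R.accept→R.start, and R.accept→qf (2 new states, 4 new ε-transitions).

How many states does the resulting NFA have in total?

14

Building bottom-up:
Each of the 5 symbol leaves contributes a 2-state fragment.
  q* — 4 states
  q | p | r | q* — 12 states
  (q | p | r | q*)r — 14 states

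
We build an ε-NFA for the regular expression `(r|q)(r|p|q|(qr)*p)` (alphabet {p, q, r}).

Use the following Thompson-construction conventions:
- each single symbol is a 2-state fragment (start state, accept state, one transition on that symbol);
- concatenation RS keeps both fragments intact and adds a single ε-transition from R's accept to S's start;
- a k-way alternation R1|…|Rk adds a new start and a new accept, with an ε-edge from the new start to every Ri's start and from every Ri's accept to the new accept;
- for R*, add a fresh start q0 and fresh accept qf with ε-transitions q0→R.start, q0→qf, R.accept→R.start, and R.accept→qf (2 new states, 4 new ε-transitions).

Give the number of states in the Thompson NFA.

22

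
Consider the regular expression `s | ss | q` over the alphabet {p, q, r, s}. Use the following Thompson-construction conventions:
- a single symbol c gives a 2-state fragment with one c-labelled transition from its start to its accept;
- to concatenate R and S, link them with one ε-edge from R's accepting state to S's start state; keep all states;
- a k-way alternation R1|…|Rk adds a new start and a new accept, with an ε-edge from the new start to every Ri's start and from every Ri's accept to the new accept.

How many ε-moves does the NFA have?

Recursing over subexpressions:
Each of the 4 symbol leaves contributes 0 ε-transitions.
  ss → 1 ε-transition
  s | ss | q → 7 ε-transitions

7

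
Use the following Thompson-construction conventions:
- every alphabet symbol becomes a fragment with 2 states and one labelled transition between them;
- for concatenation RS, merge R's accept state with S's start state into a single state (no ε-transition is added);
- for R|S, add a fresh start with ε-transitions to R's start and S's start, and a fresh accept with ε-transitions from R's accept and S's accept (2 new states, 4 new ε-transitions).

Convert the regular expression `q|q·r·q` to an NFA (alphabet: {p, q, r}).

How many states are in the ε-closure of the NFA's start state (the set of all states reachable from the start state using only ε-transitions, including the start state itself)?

3

Work bottom-up. For each fragment F, track |ε-closure(F.start)| and whether F's accept lies in that closure (i.e. whether F accepts ε). A single-symbol fragment has closure size 1 and does not accept ε.
  q·r·q : same as the first factor's closure: |ε-closure| = 1
  q|q·r·q : new start ε-reaches every alternative's start; none of them accept ε, so the new accept is not reached: |ε-closure| = 1 + 1 + 1 = 3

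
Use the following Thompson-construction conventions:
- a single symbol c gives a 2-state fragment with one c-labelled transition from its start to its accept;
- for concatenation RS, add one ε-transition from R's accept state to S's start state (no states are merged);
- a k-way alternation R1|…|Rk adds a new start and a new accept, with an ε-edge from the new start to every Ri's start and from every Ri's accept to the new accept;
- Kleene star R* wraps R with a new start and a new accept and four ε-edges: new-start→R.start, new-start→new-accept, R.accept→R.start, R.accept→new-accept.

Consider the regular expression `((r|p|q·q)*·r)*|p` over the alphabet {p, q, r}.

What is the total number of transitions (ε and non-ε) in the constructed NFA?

26

Building bottom-up:
Each of the 6 symbol leaves contributes 1 transition (1 symbol, 0 ε).
  q·q — 3 transitions (2 symbol, 1 ε)
  r|p|q·q — 11 transitions (4 symbol, 7 ε)
  (r|p|q·q)* — 15 transitions (4 symbol, 11 ε)
  (r|p|q·q)*·r — 17 transitions (5 symbol, 12 ε)
  ((r|p|q·q)*·r)* — 21 transitions (5 symbol, 16 ε)
  ((r|p|q·q)*·r)*|p — 26 transitions (6 symbol, 20 ε)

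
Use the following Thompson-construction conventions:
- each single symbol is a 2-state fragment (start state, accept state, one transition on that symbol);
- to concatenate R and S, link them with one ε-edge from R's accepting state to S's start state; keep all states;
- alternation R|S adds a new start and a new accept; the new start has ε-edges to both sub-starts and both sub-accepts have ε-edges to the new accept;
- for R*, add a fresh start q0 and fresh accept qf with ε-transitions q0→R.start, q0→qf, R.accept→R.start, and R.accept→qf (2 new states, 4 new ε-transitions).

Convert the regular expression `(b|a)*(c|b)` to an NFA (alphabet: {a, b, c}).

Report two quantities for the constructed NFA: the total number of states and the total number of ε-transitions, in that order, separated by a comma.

14, 13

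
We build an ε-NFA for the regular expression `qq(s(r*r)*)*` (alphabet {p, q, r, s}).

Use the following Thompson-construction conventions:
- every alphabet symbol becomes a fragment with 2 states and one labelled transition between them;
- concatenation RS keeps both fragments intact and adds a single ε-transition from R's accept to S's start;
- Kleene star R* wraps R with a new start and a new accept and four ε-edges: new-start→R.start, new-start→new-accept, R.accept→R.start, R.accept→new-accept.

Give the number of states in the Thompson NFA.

16

Recursing over subexpressions:
Each of the 5 symbol leaves contributes a 2-state fragment.
  r* → 4 states
  r*r → 6 states
  (r*r)* → 8 states
  s(r*r)* → 10 states
  (s(r*r)*)* → 12 states
  qq(s(r*r)*)* → 16 states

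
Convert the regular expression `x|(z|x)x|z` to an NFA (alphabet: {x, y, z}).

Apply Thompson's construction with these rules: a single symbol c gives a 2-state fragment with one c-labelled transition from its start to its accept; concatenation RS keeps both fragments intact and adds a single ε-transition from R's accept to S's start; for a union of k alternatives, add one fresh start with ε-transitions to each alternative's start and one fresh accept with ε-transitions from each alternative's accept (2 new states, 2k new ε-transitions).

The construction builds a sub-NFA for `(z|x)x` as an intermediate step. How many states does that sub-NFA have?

Fragment for `(z|x)x`:
Each of the 3 symbol leaves contributes a 2-state fragment.
  z|x = 6 states
  (z|x)x = 8 states

8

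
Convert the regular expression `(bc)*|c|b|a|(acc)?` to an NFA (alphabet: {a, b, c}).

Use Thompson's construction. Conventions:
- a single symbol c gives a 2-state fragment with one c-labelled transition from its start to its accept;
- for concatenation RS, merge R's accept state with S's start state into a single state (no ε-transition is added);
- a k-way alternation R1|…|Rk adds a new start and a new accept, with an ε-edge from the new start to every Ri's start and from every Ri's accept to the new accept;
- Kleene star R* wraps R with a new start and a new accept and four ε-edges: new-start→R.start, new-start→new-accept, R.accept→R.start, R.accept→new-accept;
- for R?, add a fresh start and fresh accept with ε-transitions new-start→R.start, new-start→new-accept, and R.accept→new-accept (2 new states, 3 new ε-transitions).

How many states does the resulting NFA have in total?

By structural recursion:
Each of the 8 symbol leaves contributes a 2-state fragment.
  bc — 3 states
  (bc)* — 5 states
  acc — 4 states
  (acc)? — 6 states
  (bc)*|c|b|a|(acc)? — 19 states

19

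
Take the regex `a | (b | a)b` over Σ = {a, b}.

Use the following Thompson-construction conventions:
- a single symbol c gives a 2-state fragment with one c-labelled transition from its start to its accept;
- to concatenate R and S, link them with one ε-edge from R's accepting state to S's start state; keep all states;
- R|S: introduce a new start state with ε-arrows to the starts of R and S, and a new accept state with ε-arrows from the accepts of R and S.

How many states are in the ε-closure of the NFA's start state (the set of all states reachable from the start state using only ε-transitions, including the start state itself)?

Let C(F) = |ε-closure(F.start)| within fragment F, and note whether F accepts ε. Symbol fragments have C = 1 and do not accept ε. Then:
  b | a → C = 1 + 1 + 1 = 3 (the new accept is not ε-reachable since no branch accepts ε)
  (b | a)b → C equals the left operand's closure size = 3 (its accept is not ε-reachable, so the closure stops there)
  a | (b | a)b → C = 1 + 1 + 3 = 5 (the new accept is not ε-reachable since no branch accepts ε)

5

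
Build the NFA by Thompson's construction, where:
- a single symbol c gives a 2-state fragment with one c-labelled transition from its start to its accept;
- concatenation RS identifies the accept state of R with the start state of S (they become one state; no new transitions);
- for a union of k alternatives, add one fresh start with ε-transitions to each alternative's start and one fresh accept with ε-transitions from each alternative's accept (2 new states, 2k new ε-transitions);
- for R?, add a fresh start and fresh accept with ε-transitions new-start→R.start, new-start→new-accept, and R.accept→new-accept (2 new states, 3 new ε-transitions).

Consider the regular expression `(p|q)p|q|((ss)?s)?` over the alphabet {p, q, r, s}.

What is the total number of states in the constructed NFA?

Building bottom-up:
Each of the 7 symbol leaves contributes a 2-state fragment.
  p|q : 6 states
  (p|q)p : 7 states
  ss : 3 states
  (ss)? : 5 states
  (ss)?s : 6 states
  ((ss)?s)? : 8 states
  (p|q)p|q|((ss)?s)? : 19 states

19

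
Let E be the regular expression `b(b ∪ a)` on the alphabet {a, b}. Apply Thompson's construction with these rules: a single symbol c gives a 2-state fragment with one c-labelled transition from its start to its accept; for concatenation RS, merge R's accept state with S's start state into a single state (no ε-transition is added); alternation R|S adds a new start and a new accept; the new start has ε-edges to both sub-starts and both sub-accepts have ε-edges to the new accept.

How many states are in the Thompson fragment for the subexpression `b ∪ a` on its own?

6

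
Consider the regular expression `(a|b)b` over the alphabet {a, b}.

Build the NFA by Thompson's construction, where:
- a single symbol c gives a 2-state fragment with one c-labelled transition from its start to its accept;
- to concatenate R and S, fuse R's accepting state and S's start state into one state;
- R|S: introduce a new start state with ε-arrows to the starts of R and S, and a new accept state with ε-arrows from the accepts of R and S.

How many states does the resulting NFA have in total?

Bottom-up over the parse tree:
Each of the 3 symbol leaves contributes a 2-state fragment.
  a|b : 6 states
  (a|b)b : 7 states

7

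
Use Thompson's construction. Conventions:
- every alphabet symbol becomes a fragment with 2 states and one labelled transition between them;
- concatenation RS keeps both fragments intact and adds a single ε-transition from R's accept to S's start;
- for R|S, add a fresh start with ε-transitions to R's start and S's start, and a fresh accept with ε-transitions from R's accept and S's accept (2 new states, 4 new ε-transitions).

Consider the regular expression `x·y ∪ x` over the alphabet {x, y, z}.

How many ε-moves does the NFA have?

Recursing over subexpressions:
Each of the 3 symbol leaves contributes 0 ε-transitions.
  x·y — 1 ε-transition
  x·y ∪ x — 5 ε-transitions

5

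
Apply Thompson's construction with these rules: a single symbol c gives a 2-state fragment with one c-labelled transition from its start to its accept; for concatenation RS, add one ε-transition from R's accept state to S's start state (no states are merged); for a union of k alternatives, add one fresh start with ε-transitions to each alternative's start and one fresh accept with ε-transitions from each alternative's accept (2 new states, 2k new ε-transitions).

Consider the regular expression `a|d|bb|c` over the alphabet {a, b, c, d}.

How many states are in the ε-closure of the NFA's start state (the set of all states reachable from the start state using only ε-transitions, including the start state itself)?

Compute the ε-closure size of each fragment's start state recursively; a symbol fragment's start has no outgoing ε-edge, so its closure is just itself (size 1).
  bb — same as the first factor's closure: |ε-closure| = 1
  a|d|bb|c — new start ε-reaches every alternative's start; none of them accept ε, so the new accept is not reached: |ε-closure| = 1 + 1 + 1 + 1 + 1 = 5

5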